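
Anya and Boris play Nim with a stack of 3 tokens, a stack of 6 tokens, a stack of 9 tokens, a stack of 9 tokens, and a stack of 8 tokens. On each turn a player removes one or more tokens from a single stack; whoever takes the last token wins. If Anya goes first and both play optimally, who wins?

Anya wins

Compute the nim-sum pairwise:
3 XOR 6 = 5
5 XOR 9 = 12
12 XOR 9 = 5
5 XOR 8 = 13
The nim-sum is 13 ≠ 0, so this is an N-position: the player to move can win; Anya has a winning move.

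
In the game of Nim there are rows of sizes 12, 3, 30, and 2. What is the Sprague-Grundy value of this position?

19

Nim-sum: 12 XOR 3 XOR 30 XOR 2 = 19.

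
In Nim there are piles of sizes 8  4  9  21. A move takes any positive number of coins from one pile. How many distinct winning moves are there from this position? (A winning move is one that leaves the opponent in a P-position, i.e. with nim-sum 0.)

1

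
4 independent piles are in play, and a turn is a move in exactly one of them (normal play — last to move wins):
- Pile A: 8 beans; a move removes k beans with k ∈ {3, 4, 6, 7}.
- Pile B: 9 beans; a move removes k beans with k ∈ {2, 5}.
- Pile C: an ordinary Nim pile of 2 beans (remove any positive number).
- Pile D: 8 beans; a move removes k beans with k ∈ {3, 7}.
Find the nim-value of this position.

3

Build the Grundy sequence for pile A with g(k) = mex{g(k−s) : s ∈ {3, 4, 6, 7}, s ≤ k}:
g(0) = mex{} = 0
g(1) = mex{} = 0
g(2) = mex{} = 0
g(3) = mex{0} = 1
g(4) = mex{0} = 1
g(5) = mex{0} = 1
g(6) = mex{0,1} = 2
g(7) = mex{0,1} = 2
g(8) = mex{0,1} = 2
So g(8) = 2.
Grundy values for pile B (subtraction set {2, 5}):
g(0) = mex{} = 0
g(1) = mex{} = 0
g(2) = mex{0} = 1
g(3) = mex{0} = 1
g(4) = mex{1} = 0
g(5) = mex{0,1} = 2
g(6) = mex{0} = 1
g(7) = mex{1,2} = 0
g(8) = mex{1} = 0
g(9) = mex{0} = 1
So g(9) = 1.
Pile C is a plain Nim pile of size 2, so its Grundy value is 2.
For pile D, compute g(0), g(1), … with moves {3, 7}:
g(0) = mex{} = 0
g(1) = mex{} = 0
g(2) = mex{} = 0
g(3) = mex{0} = 1
g(4) = mex{0} = 1
g(5) = mex{0} = 1
g(6) = mex{1} = 0
g(7) = mex{0,1} = 2
g(8) = mex{0,1} = 2
So g(8) = 2.
The value of a disjunctive sum is the nim-sum of the parts.
Combined value = 2 ⊕ 1 ⊕ 2 ⊕ 2 = 3.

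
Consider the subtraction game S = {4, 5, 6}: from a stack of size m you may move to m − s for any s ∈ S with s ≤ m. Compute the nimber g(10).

0

Compute g(0), g(1), … for moves {4, 5, 6}:
g(0) = mex{} = 0
g(1) = mex{} = 0
g(2) = mex{} = 0
g(3) = mex{} = 0
g(4) = mex{0} = 1
g(5) = mex{0} = 1
g(6) = mex{0} = 1
g(7) = mex{0} = 1
g(8) = mex{0,1} = 2
g(9) = mex{0,1} = 2
g(10) = mex{1} = 0
So g(10) = 0.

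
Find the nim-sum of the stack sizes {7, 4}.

Nim-sum: 7 ⊕ 4 = 3.

3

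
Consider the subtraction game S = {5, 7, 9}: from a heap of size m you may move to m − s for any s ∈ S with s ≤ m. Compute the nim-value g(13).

2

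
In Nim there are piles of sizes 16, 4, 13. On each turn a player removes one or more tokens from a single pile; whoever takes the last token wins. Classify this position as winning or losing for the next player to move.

Compute the nim-sum pairwise:
16 ⊕ 4 = 20
20 ⊕ 13 = 25
The nim-sum is 25 ≠ 0, so this is an N-position: the player to move can win.

Winning position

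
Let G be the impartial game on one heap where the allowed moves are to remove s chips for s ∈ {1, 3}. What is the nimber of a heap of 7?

Compute g(0), g(1), … for moves {1, 3}:
g(0) = mex{} = 0
g(1) = mex{0} = 1
g(2) = mex{1} = 0
g(3) = mex{0} = 1
g(4) = mex{1} = 0
g(5) = mex{0} = 1
g(6) = mex{1} = 0
g(7) = mex{0} = 1
So g(7) = 1.

1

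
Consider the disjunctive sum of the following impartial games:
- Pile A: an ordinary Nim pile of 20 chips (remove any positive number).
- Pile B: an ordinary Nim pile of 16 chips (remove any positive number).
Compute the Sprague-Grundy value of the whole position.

4

Pile A is a plain Nim pile of size 20, so its Grundy value is 20.
Pile B is a plain Nim pile of size 16, so its Grundy value is 16.
By the Sprague-Grundy theorem, the Grundy value of a sum of independent games is the XOR of the component values.
Combined value = 20 XOR 16 = 4.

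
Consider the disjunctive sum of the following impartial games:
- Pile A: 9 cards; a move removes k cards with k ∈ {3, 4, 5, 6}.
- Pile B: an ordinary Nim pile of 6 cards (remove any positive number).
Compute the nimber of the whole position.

Grundy values for pile A (subtraction set {3, 4, 5, 6}):
g(0) = mex{} = 0
g(1) = mex{} = 0
g(2) = mex{} = 0
g(3) = mex{0} = 1
g(4) = mex{0} = 1
g(5) = mex{0} = 1
g(6) = mex{0,1} = 2
g(7) = mex{0,1} = 2
g(8) = mex{0,1} = 2
g(9) = mex{1,2} = 0
So g(9) = 0.
Pile B is a plain Nim pile of size 6, so its Grundy value is 6.
The value of a disjunctive sum is the nim-sum of the parts.
Combined value = 0 ⊕ 6 = 6.

6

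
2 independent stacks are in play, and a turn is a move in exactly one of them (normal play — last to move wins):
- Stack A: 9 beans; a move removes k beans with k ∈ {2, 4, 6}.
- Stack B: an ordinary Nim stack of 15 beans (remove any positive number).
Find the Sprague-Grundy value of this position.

Build the Grundy sequence for stack A with g(k) = mex{g(k−s) : s ∈ {2, 4, 6}, s ≤ k}:
g(0) = mex{} = 0
g(1) = mex{} = 0
g(2) = mex{0} = 1
g(3) = mex{0} = 1
g(4) = mex{0,1} = 2
g(5) = mex{0,1} = 2
g(6) = mex{0,1,2} = 3
g(7) = mex{0,1,2} = 3
g(8) = mex{1,2,3} = 0
g(9) = mex{1,2,3} = 0
So g(9) = 0.
Stack B is a plain Nim stack of size 15, so its Grundy value is 15.
By the Sprague-Grundy theorem, the Grundy value of a sum of independent games is the XOR of the component values.
Combined value = 0 ⊕ 15 = 15.

15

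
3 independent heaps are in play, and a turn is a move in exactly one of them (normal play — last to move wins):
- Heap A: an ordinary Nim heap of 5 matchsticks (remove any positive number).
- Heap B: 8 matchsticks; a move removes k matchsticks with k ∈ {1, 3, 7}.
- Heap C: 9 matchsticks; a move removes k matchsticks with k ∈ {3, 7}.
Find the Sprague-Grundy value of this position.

4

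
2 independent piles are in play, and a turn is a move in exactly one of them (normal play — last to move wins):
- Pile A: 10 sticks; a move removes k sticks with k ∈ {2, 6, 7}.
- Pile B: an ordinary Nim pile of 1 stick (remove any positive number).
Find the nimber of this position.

For pile A, compute g(0), g(1), … with moves {2, 6, 7}:
k:     0  1  2  3  4  5  6  7  8  9 10
g(k):  0  0  1  1  0  0  1  1  2  0  3
So g(10) = 3.
Pile B is a plain Nim pile of size 1, so its Grundy value is 1.
By the Sprague-Grundy theorem, the Grundy value of a sum of independent games is the XOR of the component values.
Combined value = 3 XOR 1 = 2.

2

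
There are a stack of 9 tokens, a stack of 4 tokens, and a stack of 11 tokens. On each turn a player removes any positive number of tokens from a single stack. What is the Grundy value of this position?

Nim-sum: 9 ⊕ 4 ⊕ 11 = 6.

6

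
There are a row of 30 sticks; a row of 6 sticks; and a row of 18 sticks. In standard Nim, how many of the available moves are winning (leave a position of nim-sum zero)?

1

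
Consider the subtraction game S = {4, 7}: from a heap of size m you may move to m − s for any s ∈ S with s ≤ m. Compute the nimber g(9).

2

Build the Grundy sequence with g(k) = mex{g(k−s) : s ∈ {4, 7}, s ≤ k}:
k:     0  1  2  3  4  5  6  7  8  9
g(k):  0  0  0  0  1  1  1  1  2  2
So g(9) = 2.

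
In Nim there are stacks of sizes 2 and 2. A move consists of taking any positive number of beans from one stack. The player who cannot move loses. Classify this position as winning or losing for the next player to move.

Losing position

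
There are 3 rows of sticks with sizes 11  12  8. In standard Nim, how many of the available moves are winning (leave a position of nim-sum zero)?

3

Nim-sum: 11 ⊕ 12 ⊕ 8 = 15.
The overall nim-sum is X = 15. A row of size p has a winning move iff p XOR X < p (reduce it to p XOR X).
  11: 11 XOR 15 = 4 < 11 — winning move (to 4).
  12: 12 XOR 15 = 3 < 12 — winning move (to 3).
  8: 8 XOR 15 = 7 < 8 — winning move (to 7).
That gives 3 winning moves.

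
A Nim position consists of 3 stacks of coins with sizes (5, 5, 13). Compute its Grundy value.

13

Write each in binary and XOR column by column:
  0101  (5)
  0101  (5)
  1101  (13)
  ----
  1101  (13)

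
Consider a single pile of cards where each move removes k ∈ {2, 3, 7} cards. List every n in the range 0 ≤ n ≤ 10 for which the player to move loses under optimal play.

0, 1, 5, 6, 10

Compute g(0), g(1), … for moves {2, 3, 7}:
g(0) = mex{} = 0
g(1) = mex{} = 0
g(2) = mex{0} = 1
g(3) = mex{0} = 1
g(4) = mex{0,1} = 2
g(5) = mex{1} = 0
g(6) = mex{1,2} = 0
g(7) = mex{0,2} = 1
g(8) = mex{0} = 1
g(9) = mex{0,1} = 2
g(10) = mex{1} = 0
The P-positions (g = 0) in 0..10 are 0, 1, 5, 6, 10.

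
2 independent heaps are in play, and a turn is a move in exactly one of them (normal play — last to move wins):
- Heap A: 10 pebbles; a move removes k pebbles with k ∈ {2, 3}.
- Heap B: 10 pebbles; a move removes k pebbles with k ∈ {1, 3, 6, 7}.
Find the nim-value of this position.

Grundy values for heap A (subtraction set {2, 3}):
g(0) = mex{} = 0
g(1) = mex{} = 0
g(2) = mex{0} = 1
g(3) = mex{0} = 1
g(4) = mex{0,1} = 2
g(5) = mex{1} = 0
g(6) = mex{1,2} = 0
g(7) = mex{0,2} = 1
g(8) = mex{0} = 1
g(9) = mex{0,1} = 2
g(10) = mex{1} = 0
So g(10) = 0.
For heap B, compute g(0), g(1), … with moves {1, 3, 6, 7}:
g(0) = mex{} = 0
g(1) = mex{0} = 1
g(2) = mex{1} = 0
g(3) = mex{0} = 1
g(4) = mex{1} = 0
g(5) = mex{0} = 1
g(6) = mex{0,1} = 2
g(7) = mex{0,1,2} = 3
g(8) = mex{0,1,3} = 2
g(9) = mex{0,1,2} = 3
g(10) = mex{0,1,3} = 2
So g(10) = 2.
By the Sprague-Grundy theorem, the Grundy value of a sum of independent games is the XOR of the component values.
Combined value = 0 ⊕ 2 = 2.

2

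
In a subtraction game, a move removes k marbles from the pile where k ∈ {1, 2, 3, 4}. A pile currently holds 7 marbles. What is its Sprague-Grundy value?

Grundy values for subtraction set {1, 2, 3, 4}:
g(0) = mex{} = 0
g(1) = mex{0} = 1
g(2) = mex{0,1} = 2
g(3) = mex{0,1,2} = 3
g(4) = mex{0,1,2,3} = 4
g(5) = mex{1,2,3,4} = 0
g(6) = mex{0,2,3,4} = 1
g(7) = mex{0,1,3,4} = 2
So g(7) = 2.

2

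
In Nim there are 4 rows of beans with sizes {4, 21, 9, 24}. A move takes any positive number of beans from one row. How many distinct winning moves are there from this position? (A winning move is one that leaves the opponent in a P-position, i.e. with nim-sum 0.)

0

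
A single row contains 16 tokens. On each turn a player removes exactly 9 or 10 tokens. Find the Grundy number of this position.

1

Build the Grundy sequence with g(k) = mex{g(k−s) : s ∈ {9, 10}, s ≤ k}:
k:     0  1  2  3  4  5  6  7  8  9 10 11 12 13 14 15 16
g(k):  0  0  0  0  0  0  0  0  0  1  1  1  1  1  1  1  1
So g(16) = 1.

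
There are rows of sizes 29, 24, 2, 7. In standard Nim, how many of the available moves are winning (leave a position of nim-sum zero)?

0

Compute the nim-sum pairwise:
29 ^ 24 = 5
5 ^ 2 = 7
7 ^ 7 = 0
The nim-sum is already 0, so every move leaves a nonzero nim-sum — there are no winning moves.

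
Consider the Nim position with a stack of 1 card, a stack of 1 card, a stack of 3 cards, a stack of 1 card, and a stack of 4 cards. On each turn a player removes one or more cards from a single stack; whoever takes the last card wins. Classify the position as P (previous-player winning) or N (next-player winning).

Nim-sum: 1 XOR 1 XOR 3 XOR 1 XOR 4 = 6.
The nim-sum is 6 ≠ 0, so this is an N-position: the player to move can win.

N-position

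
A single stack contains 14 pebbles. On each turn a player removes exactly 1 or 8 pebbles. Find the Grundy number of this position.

1

Grundy values for subtraction set {1, 8}:
k:     0  1  2  3  4  5  6  7  8  9 10 11 12 13 14
g(k):  0  1  0  1  0  1  0  1  2  0  1  0  1  0  1
So g(14) = 1.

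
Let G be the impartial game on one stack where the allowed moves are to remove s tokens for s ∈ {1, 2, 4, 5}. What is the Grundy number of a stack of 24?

0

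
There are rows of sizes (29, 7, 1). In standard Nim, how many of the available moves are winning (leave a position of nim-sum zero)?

Compute the nim-sum pairwise:
29 ⊕ 7 = 26
26 ⊕ 1 = 27
The overall nim-sum is X = 27. A row of size p has a winning move iff p XOR X < p (reduce it to p XOR X).
  29: 29 XOR 27 = 6 < 29 — winning move (to 6).
  7: 7 XOR 27 = 28 ≥ 7 — no move.
  1: 1 XOR 27 = 26 ≥ 1 — no move.
That gives 1 winning move.

1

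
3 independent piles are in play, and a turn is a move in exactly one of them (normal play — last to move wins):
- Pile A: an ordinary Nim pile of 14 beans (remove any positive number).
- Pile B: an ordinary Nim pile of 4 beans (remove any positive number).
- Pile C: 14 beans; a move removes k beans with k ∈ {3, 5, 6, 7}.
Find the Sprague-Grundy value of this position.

Pile A is a plain Nim pile of size 14, so its Grundy value is 14.
Pile B is a plain Nim pile of size 4, so its Grundy value is 4.
For pile C, compute g(0), g(1), … with moves {3, 5, 6, 7}:
k:     0  1  2  3  4  5  6  7  8  9 10 11 12 13 14
g(k):  0  0  0  1  1  1  2  2  2  3  0  0  0  1  1
So g(14) = 1.
By the Sprague-Grundy theorem, the Grundy value of a sum of independent games is the XOR of the component values.
Combined value = 14 XOR 4 XOR 1 = 11.

11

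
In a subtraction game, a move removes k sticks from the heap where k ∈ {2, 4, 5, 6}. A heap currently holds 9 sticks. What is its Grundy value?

Grundy values for subtraction set {2, 4, 5, 6}:
g(0) = mex{} = 0
g(1) = mex{} = 0
g(2) = mex{0} = 1
g(3) = mex{0} = 1
g(4) = mex{0,1} = 2
g(5) = mex{0,1} = 2
g(6) = mex{0,1,2} = 3
g(7) = mex{0,1,2} = 3
g(8) = mex{1,2,3} = 0
g(9) = mex{1,2,3} = 0
So g(9) = 0.

0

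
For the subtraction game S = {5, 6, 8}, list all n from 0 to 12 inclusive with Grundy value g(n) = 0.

Compute g(0), g(1), … for moves {5, 6, 8}:
g(0) = mex{} = 0
g(1) = mex{} = 0
g(2) = mex{} = 0
g(3) = mex{} = 0
g(4) = mex{} = 0
g(5) = mex{0} = 1
g(6) = mex{0} = 1
g(7) = mex{0} = 1
g(8) = mex{0} = 1
g(9) = mex{0} = 1
g(10) = mex{0,1} = 2
g(11) = mex{0,1} = 2
g(12) = mex{0,1} = 2
The P-positions (g = 0) in 0..12 are 0, 1, 2, 3, 4.

0, 1, 2, 3, 4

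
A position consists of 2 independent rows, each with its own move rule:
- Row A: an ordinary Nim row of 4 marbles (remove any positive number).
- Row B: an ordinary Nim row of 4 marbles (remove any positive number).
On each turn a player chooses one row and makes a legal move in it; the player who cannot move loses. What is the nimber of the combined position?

0

Row A is a plain Nim row of size 4, so its Grundy value is 4.
Row B is a plain Nim row of size 4, so its Grundy value is 4.
By the Sprague-Grundy theorem, the Grundy value of a sum of independent games is the XOR of the component values.
Combined value = 4 ⊕ 4 = 0.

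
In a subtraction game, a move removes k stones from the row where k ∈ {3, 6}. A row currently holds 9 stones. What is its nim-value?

0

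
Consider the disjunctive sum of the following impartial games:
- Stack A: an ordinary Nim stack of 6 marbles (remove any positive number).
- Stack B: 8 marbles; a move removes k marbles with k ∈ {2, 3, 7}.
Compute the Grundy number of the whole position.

7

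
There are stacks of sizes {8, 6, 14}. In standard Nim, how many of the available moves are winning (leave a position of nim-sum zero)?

0

Nim-sum: 8 ⊕ 6 ⊕ 14 = 0.
The nim-sum is already 0, so every move leaves a nonzero nim-sum — there are no winning moves.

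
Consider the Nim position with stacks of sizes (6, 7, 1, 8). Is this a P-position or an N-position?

N-position

Bitwise XOR of the heap sizes:
  0110  (6)
  0111  (7)
  0001  (1)
  1000  (8)
  ----
  1000  (8)
The nim-sum is 8 ≠ 0, so this is an N-position: the player to move can win.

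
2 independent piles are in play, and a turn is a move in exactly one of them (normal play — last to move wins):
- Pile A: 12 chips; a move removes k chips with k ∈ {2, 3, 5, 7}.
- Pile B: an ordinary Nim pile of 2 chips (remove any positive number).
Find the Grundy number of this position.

3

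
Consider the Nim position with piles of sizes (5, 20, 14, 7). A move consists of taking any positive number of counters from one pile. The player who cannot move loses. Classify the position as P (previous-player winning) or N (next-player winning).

N-position

Nim-sum: 5 ⊕ 20 ⊕ 14 ⊕ 7 = 24.
The nim-sum is 24 ≠ 0, so this is an N-position: the player to move can win.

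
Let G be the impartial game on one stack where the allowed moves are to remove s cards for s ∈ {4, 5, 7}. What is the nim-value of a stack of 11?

Build the Grundy sequence with g(k) = mex{g(k−s) : s ∈ {4, 5, 7}, s ≤ k}:
k:     0  1  2  3  4  5  6  7  8  9 10 11
g(k):  0  0  0  0  1  1  1  1  2  2  2  0
So g(11) = 0.

0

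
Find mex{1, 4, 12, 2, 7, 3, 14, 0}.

5

The values 0, 1, 2, 3, 4 are all present; 5 is the first non-negative integer missing from the set.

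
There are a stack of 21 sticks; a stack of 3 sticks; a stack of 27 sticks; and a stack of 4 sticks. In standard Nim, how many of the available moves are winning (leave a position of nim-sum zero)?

1

Compute the nim-sum pairwise:
21 ⊕ 3 = 22
22 ⊕ 27 = 13
13 ⊕ 4 = 9
The overall nim-sum is X = 9. A stack of size p has a winning move iff p XOR X < p (reduce it to p XOR X).
  21: 21 XOR 9 = 28 ≥ 21 — no move.
  3: 3 XOR 9 = 10 ≥ 3 — no move.
  27: 27 XOR 9 = 18 < 27 — winning move (to 18).
  4: 4 XOR 9 = 13 ≥ 4 — no move.
That gives 1 winning move.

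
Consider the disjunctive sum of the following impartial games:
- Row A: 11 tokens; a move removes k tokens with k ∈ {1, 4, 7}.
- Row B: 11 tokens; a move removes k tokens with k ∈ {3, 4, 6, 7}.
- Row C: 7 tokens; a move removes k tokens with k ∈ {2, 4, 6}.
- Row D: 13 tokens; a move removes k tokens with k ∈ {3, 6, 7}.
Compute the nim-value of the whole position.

For row A, compute g(0), g(1), … with moves {1, 4, 7}:
k:     0  1  2  3  4  5  6  7  8  9 10 11
g(k):  0  1  0  1  2  0  1  2  0  1  0  1
So g(11) = 1.
Grundy values for row B (subtraction set {3, 4, 6, 7}):
g(0) = mex{} = 0
g(1) = mex{} = 0
g(2) = mex{} = 0
g(3) = mex{0} = 1
g(4) = mex{0} = 1
g(5) = mex{0} = 1
g(6) = mex{0,1} = 2
g(7) = mex{0,1} = 2
g(8) = mex{0,1} = 2
g(9) = mex{0,1,2} = 3
g(10) = mex{1,2} = 0
g(11) = mex{1,2} = 0
So g(11) = 0.
Build the Grundy sequence for row C with g(k) = mex{g(k−s) : s ∈ {2, 4, 6}, s ≤ k}:
k:     0  1  2  3  4  5  6  7
g(k):  0  0  1  1  2  2  3  3
So g(7) = 3.
For row D, compute g(0), g(1), … with moves {3, 6, 7}:
k:     0  1  2  3  4  5  6  7  8  9 10 11 12 13
g(k):  0  0  0  1  1  1  2  2  2  3  0  0  0  1
So g(13) = 1.
By the Sprague-Grundy theorem, the Grundy value of a sum of independent games is the XOR of the component values.
Combined value = 1 ⊕ 0 ⊕ 3 ⊕ 1 = 3.

3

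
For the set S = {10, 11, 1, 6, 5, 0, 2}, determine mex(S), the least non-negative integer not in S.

3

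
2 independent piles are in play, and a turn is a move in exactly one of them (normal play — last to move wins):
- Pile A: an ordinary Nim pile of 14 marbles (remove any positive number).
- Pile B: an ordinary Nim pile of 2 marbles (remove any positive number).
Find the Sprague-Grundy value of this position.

Pile A is a plain Nim pile of size 14, so its Grundy value is 14.
Pile B is a plain Nim pile of size 2, so its Grundy value is 2.
The value of a disjunctive sum is the nim-sum of the parts.
Combined value = 14 XOR 2 = 12.

12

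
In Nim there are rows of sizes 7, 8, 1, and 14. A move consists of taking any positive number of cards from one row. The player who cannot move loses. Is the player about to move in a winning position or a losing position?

Compute the nim-sum pairwise:
7 XOR 8 = 15
15 XOR 1 = 14
14 XOR 14 = 0
The nim-sum is 0, so this is a P-position: the player to move is in a losing position under optimal play.

Losing position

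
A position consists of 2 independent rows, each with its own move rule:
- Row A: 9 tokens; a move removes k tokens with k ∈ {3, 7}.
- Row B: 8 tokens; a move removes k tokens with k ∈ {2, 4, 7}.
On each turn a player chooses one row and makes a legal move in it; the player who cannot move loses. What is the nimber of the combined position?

For row A, compute g(0), g(1), … with moves {3, 7}:
k:     0  1  2  3  4  5  6  7  8  9
g(k):  0  0  0  1  1  1  0  2  2  1
So g(9) = 1.
Build the Grundy sequence for row B with g(k) = mex{g(k−s) : s ∈ {2, 4, 7}, s ≤ k}:
g(0) = mex{} = 0
g(1) = mex{} = 0
g(2) = mex{0} = 1
g(3) = mex{0} = 1
g(4) = mex{0,1} = 2
g(5) = mex{0,1} = 2
g(6) = mex{1,2} = 0
g(7) = mex{0,1,2} = 3
g(8) = mex{0,2} = 1
So g(8) = 1.
By the Sprague-Grundy theorem, the Grundy value of a sum of independent games is the XOR of the component values.
Combined value = 1 ⊕ 1 = 0.

0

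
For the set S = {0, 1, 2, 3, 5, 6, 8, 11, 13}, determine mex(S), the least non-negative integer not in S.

The values 0, 1, 2, 3 are all present; 4 is the first non-negative integer missing from the set.

4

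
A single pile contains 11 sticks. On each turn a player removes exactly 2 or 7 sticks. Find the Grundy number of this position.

Compute g(0), g(1), … for moves {2, 7}:
g(0) = mex{} = 0
g(1) = mex{} = 0
g(2) = mex{0} = 1
g(3) = mex{0} = 1
g(4) = mex{1} = 0
g(5) = mex{1} = 0
g(6) = mex{0} = 1
g(7) = mex{0} = 1
g(8) = mex{0,1} = 2
g(9) = mex{1} = 0
g(10) = mex{1,2} = 0
g(11) = mex{0} = 1
So g(11) = 1.

1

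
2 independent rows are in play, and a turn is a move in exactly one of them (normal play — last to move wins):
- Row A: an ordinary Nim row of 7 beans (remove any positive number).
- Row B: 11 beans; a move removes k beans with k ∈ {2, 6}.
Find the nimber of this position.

Row A is a plain Nim row of size 7, so its Grundy value is 7.
Grundy values for row B (subtraction set {2, 6}):
k:     0  1  2  3  4  5  6  7  8  9 10 11
g(k):  0  0  1  1  0  0  1  1  0  0  1  1
So g(11) = 1.
By the Sprague-Grundy theorem, the Grundy value of a sum of independent games is the XOR of the component values.
Combined value = 7 XOR 1 = 6.

6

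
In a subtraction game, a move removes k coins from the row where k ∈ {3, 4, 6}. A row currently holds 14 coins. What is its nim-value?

1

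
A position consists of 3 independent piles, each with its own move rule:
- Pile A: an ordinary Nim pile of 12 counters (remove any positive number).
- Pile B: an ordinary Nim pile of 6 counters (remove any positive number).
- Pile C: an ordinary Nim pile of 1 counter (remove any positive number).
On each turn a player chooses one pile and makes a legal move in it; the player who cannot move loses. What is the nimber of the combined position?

Pile A is a plain Nim pile of size 12, so its Grundy value is 12.
Pile B is a plain Nim pile of size 6, so its Grundy value is 6.
Pile C is a plain Nim pile of size 1, so its Grundy value is 1.
By the Sprague-Grundy theorem, the Grundy value of a sum of independent games is the XOR of the component values.
Combined value = 12 XOR 6 XOR 1 = 11.

11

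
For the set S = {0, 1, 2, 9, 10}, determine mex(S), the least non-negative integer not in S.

3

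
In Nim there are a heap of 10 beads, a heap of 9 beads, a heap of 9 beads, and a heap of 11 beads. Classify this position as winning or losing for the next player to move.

Winning position

Nim-sum: 10 ⊕ 9 ⊕ 9 ⊕ 11 = 1.
The nim-sum is 1 ≠ 0, so this is an N-position: the player to move can win.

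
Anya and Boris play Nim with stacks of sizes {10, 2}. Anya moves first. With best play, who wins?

Anya wins

In binary:
  1010  (10)
  0010  (2)
  ----
  1000  (8)
The nim-sum is 8 ≠ 0, so this is an N-position: the player to move can win; Anya has a winning move.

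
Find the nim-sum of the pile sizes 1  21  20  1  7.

In binary:
  00001  (1)
  10101  (21)
  10100  (20)
  00001  (1)
  00111  (7)
  -----
  00110  (6)

6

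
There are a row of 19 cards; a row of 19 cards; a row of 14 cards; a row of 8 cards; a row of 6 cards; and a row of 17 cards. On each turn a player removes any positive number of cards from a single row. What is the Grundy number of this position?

17

Compute the nim-sum pairwise:
19 XOR 19 = 0
0 XOR 14 = 14
14 XOR 8 = 6
6 XOR 6 = 0
0 XOR 17 = 17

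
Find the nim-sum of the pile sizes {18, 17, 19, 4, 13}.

Write each in binary and XOR column by column:
  10010  (18)
  10001  (17)
  10011  (19)
  00100  (4)
  01101  (13)
  -----
  11001  (25)

25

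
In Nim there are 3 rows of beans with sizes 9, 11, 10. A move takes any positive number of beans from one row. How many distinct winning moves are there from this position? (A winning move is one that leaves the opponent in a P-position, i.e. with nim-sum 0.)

Write each in binary and XOR column by column:
  1001  (9)
  1011  (11)
  1010  (10)
  ----
  1000  (8)
The overall nim-sum is X = 8. A row of size p has a winning move iff p XOR X < p (reduce it to p XOR X).
  9: 9 XOR 8 = 1 < 9 — winning move (to 1).
  11: 11 XOR 8 = 3 < 11 — winning move (to 3).
  10: 10 XOR 8 = 2 < 10 — winning move (to 2).
That gives 3 winning moves.

3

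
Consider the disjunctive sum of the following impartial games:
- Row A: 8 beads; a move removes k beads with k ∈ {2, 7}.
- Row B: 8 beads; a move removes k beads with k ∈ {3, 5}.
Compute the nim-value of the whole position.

Grundy values for row A (subtraction set {2, 7}):
k:     0  1  2  3  4  5  6  7  8
g(k):  0  0  1  1  0  0  1  1  2
So g(8) = 2.
Build the Grundy sequence for row B with g(k) = mex{g(k−s) : s ∈ {3, 5}, s ≤ k}:
g(0) = mex{} = 0
g(1) = mex{} = 0
g(2) = mex{} = 0
g(3) = mex{0} = 1
g(4) = mex{0} = 1
g(5) = mex{0} = 1
g(6) = mex{0,1} = 2
g(7) = mex{0,1} = 2
g(8) = mex{1} = 0
So g(8) = 0.
The value of a disjunctive sum is the nim-sum of the parts.
Combined value = 2 ⊕ 0 = 2.

2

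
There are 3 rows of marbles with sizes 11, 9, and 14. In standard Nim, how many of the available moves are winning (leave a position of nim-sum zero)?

3

Bitwise XOR of the heap sizes:
  1011  (11)
  1001  (9)
  1110  (14)
  ----
  1100  (12)
The overall nim-sum is X = 12. A row of size p has a winning move iff p XOR X < p (reduce it to p XOR X).
  11: 11 XOR 12 = 7 < 11 — winning move (to 7).
  9: 9 XOR 12 = 5 < 9 — winning move (to 5).
  14: 14 XOR 12 = 2 < 14 — winning move (to 2).
That gives 3 winning moves.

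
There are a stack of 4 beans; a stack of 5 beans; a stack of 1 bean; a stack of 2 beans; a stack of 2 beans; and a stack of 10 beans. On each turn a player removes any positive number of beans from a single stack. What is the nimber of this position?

10

Nim-sum: 4 XOR 5 XOR 1 XOR 2 XOR 2 XOR 10 = 10.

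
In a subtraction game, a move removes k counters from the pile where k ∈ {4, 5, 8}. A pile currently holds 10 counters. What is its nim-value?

Build the Grundy sequence with g(k) = mex{g(k−s) : s ∈ {4, 5, 8}, s ≤ k}:
k:     0  1  2  3  4  5  6  7  8  9 10
g(k):  0  0  0  0  1  1  1  1  2  2  2
So g(10) = 2.

2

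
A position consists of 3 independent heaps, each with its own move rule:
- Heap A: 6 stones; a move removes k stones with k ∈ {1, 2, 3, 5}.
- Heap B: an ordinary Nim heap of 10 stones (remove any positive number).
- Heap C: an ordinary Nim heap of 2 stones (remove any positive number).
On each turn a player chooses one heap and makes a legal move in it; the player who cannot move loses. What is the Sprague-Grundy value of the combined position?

10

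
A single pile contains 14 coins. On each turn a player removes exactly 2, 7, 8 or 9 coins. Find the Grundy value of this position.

3

Compute g(0), g(1), … for moves {2, 7, 8, 9}:
k:     0  1  2  3  4  5  6  7  8  9 10 11 12 13 14
g(k):  0  0  1  1  0  0  1  1  2  2  3  3  2  2  3
So g(14) = 3.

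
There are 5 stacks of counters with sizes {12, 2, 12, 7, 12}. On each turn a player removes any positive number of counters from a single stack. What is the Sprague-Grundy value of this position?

9

Compute the nim-sum pairwise:
12 ^ 2 = 14
14 ^ 12 = 2
2 ^ 7 = 5
5 ^ 12 = 9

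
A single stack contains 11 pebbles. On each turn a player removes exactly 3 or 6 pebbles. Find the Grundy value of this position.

0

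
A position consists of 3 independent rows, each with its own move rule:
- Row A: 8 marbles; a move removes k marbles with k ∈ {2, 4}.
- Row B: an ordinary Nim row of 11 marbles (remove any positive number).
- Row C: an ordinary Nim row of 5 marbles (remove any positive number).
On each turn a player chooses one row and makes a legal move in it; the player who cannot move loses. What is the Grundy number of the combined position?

Build the Grundy sequence for row A with g(k) = mex{g(k−s) : s ∈ {2, 4}, s ≤ k}:
g(0) = mex{} = 0
g(1) = mex{} = 0
g(2) = mex{0} = 1
g(3) = mex{0} = 1
g(4) = mex{0,1} = 2
g(5) = mex{0,1} = 2
g(6) = mex{1,2} = 0
g(7) = mex{1,2} = 0
g(8) = mex{0,2} = 1
So g(8) = 1.
Row B is a plain Nim row of size 11, so its Grundy value is 11.
Row C is a plain Nim row of size 5, so its Grundy value is 5.
The value of a disjunctive sum is the nim-sum of the parts.
Combined value = 1 XOR 11 XOR 5 = 15.

15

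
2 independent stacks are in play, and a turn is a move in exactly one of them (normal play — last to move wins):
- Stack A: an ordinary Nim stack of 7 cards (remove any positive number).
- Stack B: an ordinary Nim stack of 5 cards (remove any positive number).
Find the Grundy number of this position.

Stack A is a plain Nim stack of size 7, so its Grundy value is 7.
Stack B is a plain Nim stack of size 5, so its Grundy value is 5.
By the Sprague-Grundy theorem, the Grundy value of a sum of independent games is the XOR of the component values.
Combined value = 7 ⊕ 5 = 2.

2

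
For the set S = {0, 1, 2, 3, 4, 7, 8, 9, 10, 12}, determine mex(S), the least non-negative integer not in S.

The values 0, 1, 2, 3, 4 are all present; 5 is the first non-negative integer missing from the set.

5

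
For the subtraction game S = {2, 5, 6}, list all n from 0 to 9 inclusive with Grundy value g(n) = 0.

0, 1, 4, 8

Build the Grundy sequence with g(k) = mex{g(k−s) : s ∈ {2, 5, 6}, s ≤ k}:
k:     0  1  2  3  4  5  6  7  8  9
g(k):  0  0  1  1  0  2  1  3  0  2
The P-positions (g = 0) in 0..9 are 0, 1, 4, 8.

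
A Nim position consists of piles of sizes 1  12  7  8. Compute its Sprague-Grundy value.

2

Compute the nim-sum pairwise:
1 XOR 12 = 13
13 XOR 7 = 10
10 XOR 8 = 2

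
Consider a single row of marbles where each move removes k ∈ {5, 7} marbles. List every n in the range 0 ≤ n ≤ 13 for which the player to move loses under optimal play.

0, 1, 2, 3, 4, 12, 13

Build the Grundy sequence with g(k) = mex{g(k−s) : s ∈ {5, 7}, s ≤ k}:
k:     0  1  2  3  4  5  6  7  8  9 10 11 12 13
g(k):  0  0  0  0  0  1  1  1  1  1  2  2  0  0
The P-positions (g = 0) in 0..13 are 0, 1, 2, 3, 4, 12, 13.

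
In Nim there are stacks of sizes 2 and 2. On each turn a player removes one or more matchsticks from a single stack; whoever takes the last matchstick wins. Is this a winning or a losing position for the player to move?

Nim-sum: 2 XOR 2 = 0.
The nim-sum is 0, so this is a P-position: the player to move is in a losing position under optimal play.

Losing position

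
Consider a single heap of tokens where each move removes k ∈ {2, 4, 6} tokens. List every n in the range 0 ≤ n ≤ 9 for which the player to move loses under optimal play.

0, 1, 8, 9

Compute g(0), g(1), … for moves {2, 4, 6}:
k:     0  1  2  3  4  5  6  7  8  9
g(k):  0  0  1  1  2  2  3  3  0  0
The P-positions (g = 0) in 0..9 are 0, 1, 8, 9.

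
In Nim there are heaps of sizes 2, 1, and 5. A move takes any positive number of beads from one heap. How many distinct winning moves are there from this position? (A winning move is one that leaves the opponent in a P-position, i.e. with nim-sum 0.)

Compute the nim-sum pairwise:
2 XOR 1 = 3
3 XOR 5 = 6
The overall nim-sum is X = 6. A heap of size p has a winning move iff p XOR X < p (reduce it to p XOR X).
  2: 2 XOR 6 = 4 ≥ 2 — no move.
  1: 1 XOR 6 = 7 ≥ 1 — no move.
  5: 5 XOR 6 = 3 < 5 — winning move (to 3).
That gives 1 winning move.

1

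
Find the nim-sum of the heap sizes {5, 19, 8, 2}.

28

Compute the nim-sum pairwise:
5 ^ 19 = 22
22 ^ 8 = 30
30 ^ 2 = 28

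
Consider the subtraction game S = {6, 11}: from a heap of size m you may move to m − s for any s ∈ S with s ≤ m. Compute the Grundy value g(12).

2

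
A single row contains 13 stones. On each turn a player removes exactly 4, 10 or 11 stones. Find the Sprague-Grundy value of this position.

Grundy values for subtraction set {4, 10, 11}:
g(0) = mex{} = 0
g(1) = mex{} = 0
g(2) = mex{} = 0
g(3) = mex{} = 0
g(4) = mex{0} = 1
g(5) = mex{0} = 1
g(6) = mex{0} = 1
g(7) = mex{0} = 1
g(8) = mex{1} = 0
g(9) = mex{1} = 0
g(10) = mex{0,1} = 2
g(11) = mex{0,1} = 2
g(12) = mex{0} = 1
g(13) = mex{0} = 1
So g(13) = 1.

1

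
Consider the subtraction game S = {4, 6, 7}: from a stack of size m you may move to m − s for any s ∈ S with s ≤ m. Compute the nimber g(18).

1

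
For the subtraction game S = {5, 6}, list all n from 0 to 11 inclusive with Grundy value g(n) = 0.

0, 1, 2, 3, 4, 11

Grundy values for subtraction set {5, 6}:
k:     0  1  2  3  4  5  6  7  8  9 10 11
g(k):  0  0  0  0  0  1  1  1  1  1  2  0
The P-positions (g = 0) in 0..11 are 0, 1, 2, 3, 4, 11.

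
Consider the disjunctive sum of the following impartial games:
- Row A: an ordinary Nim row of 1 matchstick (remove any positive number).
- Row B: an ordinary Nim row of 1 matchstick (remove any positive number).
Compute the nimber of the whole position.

0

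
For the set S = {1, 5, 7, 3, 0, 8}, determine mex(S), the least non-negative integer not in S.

2

The values 0, 1 are all present; 2 is the first non-negative integer missing from the set.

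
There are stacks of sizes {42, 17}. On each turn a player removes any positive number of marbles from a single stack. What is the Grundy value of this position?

59

Compute the nim-sum pairwise:
42 ^ 17 = 59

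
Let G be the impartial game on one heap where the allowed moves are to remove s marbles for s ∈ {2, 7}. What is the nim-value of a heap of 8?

Build the Grundy sequence with g(k) = mex{g(k−s) : s ∈ {2, 7}, s ≤ k}:
g(0) = mex{} = 0
g(1) = mex{} = 0
g(2) = mex{0} = 1
g(3) = mex{0} = 1
g(4) = mex{1} = 0
g(5) = mex{1} = 0
g(6) = mex{0} = 1
g(7) = mex{0} = 1
g(8) = mex{0,1} = 2
So g(8) = 2.

2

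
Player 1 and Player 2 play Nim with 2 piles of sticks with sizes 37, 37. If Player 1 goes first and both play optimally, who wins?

Bitwise XOR of the heap sizes:
  100101  (37)
  100101  (37)
  ------
  000000  (0)
The nim-sum is 0, so this is a P-position: the player to move is in a losing position under optimal play; Player 1 is about to move from it and so loses — Player 2 wins.

Player 2 wins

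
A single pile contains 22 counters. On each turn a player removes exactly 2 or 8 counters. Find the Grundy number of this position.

1

Compute g(0), g(1), … for moves {2, 8}:
k:     0  1  2  3  4  5  6  7  8  9 10 11 12 13 14 15 16 17 18 19 20 21 22
g(k):  0  0  1  1  0  0  1  1  2  2  0  0  1  1  0  0  1  1  2  2  0  0  1
So g(22) = 1.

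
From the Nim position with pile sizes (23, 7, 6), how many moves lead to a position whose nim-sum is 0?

Nim-sum: 23 ^ 7 ^ 6 = 22.
The overall nim-sum is X = 22. A pile of size p has a winning move iff p XOR X < p (reduce it to p XOR X).
  23: 23 XOR 22 = 1 < 23 — winning move (to 1).
  7: 7 XOR 22 = 17 ≥ 7 — no move.
  6: 6 XOR 22 = 16 ≥ 6 — no move.
That gives 1 winning move.

1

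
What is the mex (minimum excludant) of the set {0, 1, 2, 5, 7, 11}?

3

The values 0, 1, 2 are all present; 3 is the first non-negative integer missing from the set.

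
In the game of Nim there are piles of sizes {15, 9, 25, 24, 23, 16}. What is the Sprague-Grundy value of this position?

0

Nim-sum: 15 ^ 9 ^ 25 ^ 24 ^ 23 ^ 16 = 0.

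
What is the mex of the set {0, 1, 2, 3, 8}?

4

The values 0, 1, 2, 3 are all present; 4 is the first non-negative integer missing from the set.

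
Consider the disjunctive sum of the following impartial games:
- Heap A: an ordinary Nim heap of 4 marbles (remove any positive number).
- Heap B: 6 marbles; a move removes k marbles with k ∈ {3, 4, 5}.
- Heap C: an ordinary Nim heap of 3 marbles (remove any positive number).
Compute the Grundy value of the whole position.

5

Heap A is a plain Nim heap of size 4, so its Grundy value is 4.
For heap B, compute g(0), g(1), … with moves {3, 4, 5}:
k:     0  1  2  3  4  5  6
g(k):  0  0  0  1  1  1  2
So g(6) = 2.
Heap C is a plain Nim heap of size 3, so its Grundy value is 3.
By the Sprague-Grundy theorem, the Grundy value of a sum of independent games is the XOR of the component values.
Combined value = 4 ⊕ 2 ⊕ 3 = 5.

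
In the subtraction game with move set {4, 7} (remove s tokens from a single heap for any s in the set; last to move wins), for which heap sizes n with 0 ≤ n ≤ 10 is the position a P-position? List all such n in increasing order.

Grundy values for subtraction set {4, 7}:
k:     0  1  2  3  4  5  6  7  8  9 10
g(k):  0  0  0  0  1  1  1  1  2  2  2
The P-positions (g = 0) in 0..10 are 0, 1, 2, 3.

0, 1, 2, 3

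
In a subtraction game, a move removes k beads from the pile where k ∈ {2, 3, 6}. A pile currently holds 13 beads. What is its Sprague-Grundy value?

Compute g(0), g(1), … for moves {2, 3, 6}:
g(0) = mex{} = 0
g(1) = mex{} = 0
g(2) = mex{0} = 1
g(3) = mex{0} = 1
g(4) = mex{0,1} = 2
g(5) = mex{1} = 0
g(6) = mex{0,1,2} = 3
g(7) = mex{0,2} = 1
g(8) = mex{0,1,3} = 2
g(9) = mex{1,3} = 0
g(10) = mex{1,2} = 0
g(11) = mex{0,2} = 1
g(12) = mex{0,3} = 1
g(13) = mex{0,1} = 2
So g(13) = 2.

2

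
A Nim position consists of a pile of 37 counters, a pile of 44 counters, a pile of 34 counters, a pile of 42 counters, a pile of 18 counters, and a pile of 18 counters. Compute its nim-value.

1

Bitwise XOR of the heap sizes:
  100101  (37)
  101100  (44)
  100010  (34)
  101010  (42)
  010010  (18)
  010010  (18)
  ------
  000001  (1)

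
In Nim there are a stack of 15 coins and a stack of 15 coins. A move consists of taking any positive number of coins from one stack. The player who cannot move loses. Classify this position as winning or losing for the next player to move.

Compute the nim-sum pairwise:
15 ⊕ 15 = 0
The nim-sum is 0, so this is a P-position: the player to move is in a losing position under optimal play.

Losing position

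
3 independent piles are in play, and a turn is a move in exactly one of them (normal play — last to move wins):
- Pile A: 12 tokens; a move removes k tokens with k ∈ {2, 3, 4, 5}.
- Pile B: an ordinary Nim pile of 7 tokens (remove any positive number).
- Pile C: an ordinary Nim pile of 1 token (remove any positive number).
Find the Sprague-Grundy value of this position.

For pile A, compute g(0), g(1), … with moves {2, 3, 4, 5}:
g(0) = mex{} = 0
g(1) = mex{} = 0
g(2) = mex{0} = 1
g(3) = mex{0} = 1
g(4) = mex{0,1} = 2
g(5) = mex{0,1} = 2
g(6) = mex{0,1,2} = 3
g(7) = mex{1,2} = 0
g(8) = mex{1,2,3} = 0
g(9) = mex{0,2,3} = 1
g(10) = mex{0,2,3} = 1
g(11) = mex{0,1,3} = 2
g(12) = mex{0,1} = 2
So g(12) = 2.
Pile B is a plain Nim pile of size 7, so its Grundy value is 7.
Pile C is a plain Nim pile of size 1, so its Grundy value is 1.
By the Sprague-Grundy theorem, the Grundy value of a sum of independent games is the XOR of the component values.
Combined value = 2 XOR 7 XOR 1 = 4.

4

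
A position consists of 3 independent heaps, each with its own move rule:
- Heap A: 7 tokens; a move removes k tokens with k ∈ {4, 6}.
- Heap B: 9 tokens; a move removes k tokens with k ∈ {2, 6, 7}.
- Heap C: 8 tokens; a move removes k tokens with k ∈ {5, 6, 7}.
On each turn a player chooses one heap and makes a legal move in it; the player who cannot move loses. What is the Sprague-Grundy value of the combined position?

0

For heap A, compute g(0), g(1), … with moves {4, 6}:
k:     0  1  2  3  4  5  6  7
g(k):  0  0  0  0  1  1  1  1
So g(7) = 1.
Grundy values for heap B (subtraction set {2, 6, 7}):
k:     0  1  2  3  4  5  6  7  8  9
g(k):  0  0  1  1  0  0  1  1  2  0
So g(9) = 0.
For heap C, compute g(0), g(1), … with moves {5, 6, 7}:
g(0) = mex{} = 0
g(1) = mex{} = 0
g(2) = mex{} = 0
g(3) = mex{} = 0
g(4) = mex{} = 0
g(5) = mex{0} = 1
g(6) = mex{0} = 1
g(7) = mex{0} = 1
g(8) = mex{0} = 1
So g(8) = 1.
By the Sprague-Grundy theorem, the Grundy value of a sum of independent games is the XOR of the component values.
Combined value = 1 XOR 0 XOR 1 = 0.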